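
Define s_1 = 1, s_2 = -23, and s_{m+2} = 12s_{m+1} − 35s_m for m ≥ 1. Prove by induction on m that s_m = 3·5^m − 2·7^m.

Base cases: s_1 = 1 and 3·5^1 − 2·7^1 = 1; s_2 = -23 and 3·5^2 − 2·7^2 = -23.
Assume s_i = 3·5^i − 2·7^i for all 1 ≤ i ≤ j, where j ≥ 2.
Then s_{j+1} = 12s_j − 35s_{j−1} = 12·(3·5^j − 2·7^j) − 35·(3·5^{j−1} − 2·7^{j−1}) = 3·(12·5 − 35)5^{j−1} − 2·(12·7 − 35)7^{j−1} = 75·5^{j−1} − 98·7^{j−1} = 3·5^{j+1} − 2·7^{j+1}.
So the formula holds for j+1, and by strong induction s_m = 3·5^m − 2·7^m for all m ≥ 1.

s_m = 3·5^m − 2·7^m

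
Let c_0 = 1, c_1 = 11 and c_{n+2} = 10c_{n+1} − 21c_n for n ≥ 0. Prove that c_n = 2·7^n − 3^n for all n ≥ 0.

Base cases: c_0 = 1 and 2·7^0 − 3^0 = 1; c_1 = 11 and 2·7^1 − 3^1 = 11.
Assume c_i = 2·7^i − 3^i for all 0 ≤ i ≤ j, where j ≥ 1.
Then c_{j+1} = 10c_j − 21c_{j−1} = 10·(2·7^j − 3^j) − 21·(2·7^{j−1} − 3^{j−1}) = 2·(10·7 − 21)7^{j−1} − (10·3 − 21)3^{j−1} = 98·7^{j−1} − 9·3^{j−1} = 2·7^{j+1} − 3^{j+1}.
Hence c_n = 2·7^n − 3^n for every n ≥ 0, by strong induction.

c_n = 2·7^n − 3^n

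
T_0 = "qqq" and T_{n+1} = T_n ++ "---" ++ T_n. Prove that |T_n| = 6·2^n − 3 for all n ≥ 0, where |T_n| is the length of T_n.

Base case: |T_0| = 3, and 6·2^0 − 3 = 3.
Assume |T_r| = 6·2^r − 3.
Then |T_{r+1}| = |T_r| + 3 + |T_r| = 2|T_r| + 3 = 2(6·2^r − 3) + 3 = 6·2^{r+1} − 6 + 3 = 6·2^{r+1} − 3.
So the formula holds for r+1, and by induction |T_n| = 6·2^n − 3 for all n ≥ 0.

|T_n| = 6·2^n − 3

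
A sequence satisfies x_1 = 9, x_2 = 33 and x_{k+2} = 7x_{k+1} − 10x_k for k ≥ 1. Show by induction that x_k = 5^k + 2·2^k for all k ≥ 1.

Base cases: x_1 = 9 and 5^1 + 2·2^1 = 9; x_2 = 33 and 5^2 + 2·2^2 = 33.
Assume x_j = 5^j + 2·2^j for all 1 ≤ j ≤ m, where m ≥ 2.
Then x_{m+1} = 7x_m − 10x_{m−1} = 7·(5^m + 2·2^m) − 10·(5^{m−1} + 2·2^{m−1}) = (7·5 − 10)5^{m−1} + 2·(7·2 − 10)2^{m−1} = 25·5^{m−1} + 8·2^{m−1} = 5^{m+1} + 2·2^{m+1}.
Hence x_k = 5^k + 2·2^k for every k ≥ 1, by strong induction.

x_k = 5^k + 2·2^k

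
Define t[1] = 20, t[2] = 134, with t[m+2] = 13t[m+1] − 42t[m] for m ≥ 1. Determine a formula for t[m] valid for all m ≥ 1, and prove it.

Claim: t[m] = 2·7^m + 6^m.

Base cases: t[1] = 20 and 2·7^1 + 6^1 = 20; t[2] = 134 and 2·7^2 + 6^2 = 134.
Assume t[i] = 2·7^i + 6^i for all 1 ≤ i ≤ j, where j ≥ 2.
Then t[j+1] = 13t[j] − 42t[j−1] = 13·(2·7^j + 6^j) − 42·(2·7^{j−1} + 6^{j−1}) = 2·(13·7 − 42)7^{j−1} + (13·6 − 42)6^{j−1} = 98·7^{j−1} + 36·6^{j−1} = 2·7^{j+1} + 6^{j+1}.
This completes the inductive step, so t[m] = 2·7^m + 6^m for all m ≥ 1.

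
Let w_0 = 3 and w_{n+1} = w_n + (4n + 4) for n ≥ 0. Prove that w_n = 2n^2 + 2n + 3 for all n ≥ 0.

Base case: w_0 = 3, and 2·0^2 + 2·0 + 3 = 3.
Assume w_r = 2r^2 + 2r + 3.
Then w_{r+1} = w_r + (4r + 4) = (2r^2 + 2r + 3) + (4r + 4) = 2r^2 + 6r + 7,
and 2·(r+1)^2 + 2·(r+1) + 3 = 2r^2 + 6r + 7.
This completes the inductive step, so w_n = 2n^2 + 2n + 3 for all n ≥ 0.

w_n = 2n^2 + 2n + 3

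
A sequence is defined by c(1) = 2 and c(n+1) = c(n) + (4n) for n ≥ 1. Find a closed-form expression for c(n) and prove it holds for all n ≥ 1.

Claim: c(n) = 2n^2 − 2n + 2.

Base case: c(1) = 2, and 2·1^2 − 2·1 + 2 = 2.
Assume c(j) = 2j^2 − 2j + 2.
Then c(j+1) = c(j) + (4j) = (2j^2 − 2j + 2) + (4j) = 2j^2 + 2j + 2,
and 2·(j+1)^2 − 2·(j+1) + 2 = 2j^2 + 2j + 2.
Hence c(n) = 2n^2 − 2n + 2 for every n ≥ 1, by induction.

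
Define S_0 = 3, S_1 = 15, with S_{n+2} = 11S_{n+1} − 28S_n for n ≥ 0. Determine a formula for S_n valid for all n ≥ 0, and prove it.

Claim: S_n = 2·4^n + 7^n.

Base cases: S_0 = 3 and 2·4^0 + 7^0 = 3; S_1 = 15 and 2·4^1 + 7^1 = 15.
Assume S_j = 2·4^j + 7^j for all 0 ≤ j ≤ m, where m ≥ 1.
Then S_{m+1} = 11S_m − 28S_{m−1} = 11·(2·4^m + 7^m) − 28·(2·4^{m−1} + 7^{m−1}) = 2·(11·4 − 28)4^{m−1} + (11·7 − 28)7^{m−1} = 32·4^{m−1} + 49·7^{m−1} = 2·4^{m+1} + 7^{m+1}.
Hence S_n = 2·4^n + 7^n for every n ≥ 0, by strong induction.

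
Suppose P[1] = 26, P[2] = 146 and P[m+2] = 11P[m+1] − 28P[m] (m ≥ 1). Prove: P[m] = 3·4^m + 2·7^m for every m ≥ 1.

Base cases: P[1] = 26 and 3·4^1 + 2·7^1 = 26; P[2] = 146 and 3·4^2 + 2·7^2 = 146.
Assume P[j] = 3·4^j + 2·7^j for all 1 ≤ j ≤ r, where r ≥ 2.
Then P[r+1] = 11P[r] − 28P[r−1] = 11·(3·4^r + 2·7^r) − 28·(3·4^{r−1} + 2·7^{r−1}) = 3·(11·4 − 28)4^{r−1} + 2·(11·7 − 28)7^{r−1} = 48·4^{r−1} + 98·7^{r−1} = 3·4^{r+1} + 2·7^{r+1}.
By strong induction, P[m] = 3·4^m + 2·7^m for all m ≥ 1.

P[m] = 3·4^m + 2·7^m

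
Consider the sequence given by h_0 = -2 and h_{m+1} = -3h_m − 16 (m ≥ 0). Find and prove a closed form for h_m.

Claim: h_m = 2·(-3)^m − 4.

Base case: h_0 = -2, and 2·(-3)^0 − 4 = 2 − 4 = -2.
Assume h_j = 2·(-3)^j − 4 for some j ≥ 0.
Then h_{j+1} = -3h_j − 16 = -3·(2·(-3)^j − 4) − 16 = -6·(-3)^j + 12 − 16 = 2·(-3)^{j+1} − 4.
By induction, h_m = 2·(-3)^m − 4 for all m ≥ 0.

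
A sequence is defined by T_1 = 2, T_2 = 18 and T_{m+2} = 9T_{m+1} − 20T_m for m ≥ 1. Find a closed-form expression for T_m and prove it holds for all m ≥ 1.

Claim: T_m = 2·5^m − 2·4^m.

Base cases: T_1 = 2 and 2·5^1 − 2·4^1 = 2; T_2 = 18 and 2·5^2 − 2·4^2 = 18.
Assume T_j = 2·5^j − 2·4^j for all 1 ≤ j ≤ r, where r ≥ 2.
Then T_{r+1} = 9T_r − 20T_{r−1} = 9·(2·5^r − 2·4^r) − 20·(2·5^{r−1} − 2·4^{r−1}) = 2·(9·5 − 20)5^{r−1} − 2·(9·4 − 20)4^{r−1} = 50·5^{r−1} − 32·4^{r−1} = 2·5^{r+1} − 2·4^{r+1}.
So the formula holds for r+1, and by strong induction T_m = 2·5^m − 2·4^m for all m ≥ 1.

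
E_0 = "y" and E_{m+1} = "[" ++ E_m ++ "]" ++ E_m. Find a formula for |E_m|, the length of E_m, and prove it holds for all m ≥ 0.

Claim: |E_m| = 3·2^m − 2.

Base case: |E_0| = 1, and 3·2^0 − 2 = 1.
Assume |E_j| = 3·2^j − 2.
Then |E_{j+1}| = 1 + |E_j| + 1 + |E_j| = 2|E_j| + 2 = 2(3·2^j − 2) + 2 = 3·2^{j+1} − 4 + 2 = 3·2^{j+1} − 2.
Hence |E_m| = 3·2^m − 2 for every m ≥ 0, by induction.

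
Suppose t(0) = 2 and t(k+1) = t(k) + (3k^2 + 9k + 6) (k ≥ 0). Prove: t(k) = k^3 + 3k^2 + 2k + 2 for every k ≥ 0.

Base case: t(0) = 2, and 0^3 + 3·0^2 + 2·0 + 2 = 2.
Assume t(m) = m^3 + 3m^2 + 2m + 2.
Then t(m+1) = t(m) + (3m^2 + 9m + 6) = (m^3 + 3m^2 + 2m + 2) + (3m^2 + 9m + 6) = m^3 + 6m^2 + 11m + 8,
and (m+1)^3 + 3·(m+1)^2 + 2·(m+1) + 2 = m^3 + 6m^2 + 11m + 8.
This completes the inductive step, so t(k) = k^3 + 3k^2 + 2k + 2 for all k ≥ 0.

t(k) = k^3 + 3k^2 + 2k + 2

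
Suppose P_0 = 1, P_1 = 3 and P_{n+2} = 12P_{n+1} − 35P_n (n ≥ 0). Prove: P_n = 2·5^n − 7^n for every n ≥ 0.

Base cases: P_0 = 1 and 2·5^0 − 7^0 = 1; P_1 = 3 and 2·5^1 − 7^1 = 3.
Assume P_j = 2·5^j − 7^j for all 0 ≤ j ≤ m, where m ≥ 1.
Then P_{m+1} = 12P_m − 35P_{m−1} = 12·(2·5^m − 7^m) − 35·(2·5^{m−1} − 7^{m−1}) = 2·(12·5 − 35)5^{m−1} − (12·7 − 35)7^{m−1} = 50·5^{m−1} − 49·7^{m−1} = 2·5^{m+1} − 7^{m+1}.
Hence P_n = 2·5^n − 7^n for every n ≥ 0, by strong induction.

P_n = 2·5^n − 7^n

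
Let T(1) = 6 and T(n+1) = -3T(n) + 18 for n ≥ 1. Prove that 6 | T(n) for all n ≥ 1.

Base case: T(1) = 6 = 6·1, so 6 | T(1).
Assume 6 | T(j), so T(j) = 6t for some integer t.
Then T(j+1) = -3T(j) + 18 = -3·(6t) + 18 = 6(-3t + 3), so 6 | T(j+1).
By induction, 6 | T(n) for all n ≥ 1.

6 | T(n)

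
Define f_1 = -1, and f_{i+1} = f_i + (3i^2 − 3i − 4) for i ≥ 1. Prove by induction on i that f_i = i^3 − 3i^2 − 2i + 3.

Base case: f_1 = -1, and 1^3 − 3·1^2 − 2·1 + 3 = -1.
Assume f_r = r^3 − 3r^2 − 2r + 3.
Then f_{r+1} = f_r + (3r^2 − 3r − 4) = (r^3 − 3r^2 − 2r + 3) + (3r^2 − 3r − 4) = r^3 − 5r − 1,
and (r+1)^3 − 3·(r+1)^2 − 2·(r+1) + 3 = r^3 − 5r − 1.
By induction, f_i = i^3 − 3i^2 − 2i + 3 for all i ≥ 1.

f_i = i^3 − 3i^2 − 2i + 3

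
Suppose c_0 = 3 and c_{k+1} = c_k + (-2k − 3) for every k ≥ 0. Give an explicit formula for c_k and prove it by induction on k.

Claim: c_k = -k^2 − 2k + 3.

Base case: c_0 = 3, and -0^2 − 2·0 + 3 = 3.
Assume c_m = -m^2 − 2m + 3.
Then c_{m+1} = c_m + (-2m − 3) = (-m^2 − 2m + 3) + (-2m − 3) = -m^2 − 4m,
and -(m+1)^2 − 2·(m+1) + 3 = -m^2 − 4m.
This completes the inductive step, so c_k = -k^2 − 2k + 3 for all k ≥ 0.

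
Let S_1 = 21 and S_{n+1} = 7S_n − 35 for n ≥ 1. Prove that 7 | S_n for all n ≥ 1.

Base case: S_1 = 21 = 7·3, so 7 | S_1.
Assume 7 | S_m, so S_m = 7t for some integer t.
Then S_{m+1} = 7S_m − 35 = 7·(7t) − 35 = 7(7t − 5), so 7 | S_{m+1}.
This completes the inductive step, so 7 | S_n for all n ≥ 1.

7 | S_n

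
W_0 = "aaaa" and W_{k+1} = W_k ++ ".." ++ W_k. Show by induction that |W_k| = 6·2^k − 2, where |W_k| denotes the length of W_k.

Base case: |W_0| = 4, and 6·2^0 − 2 = 4.
Assume |W_r| = 6·2^r − 2.
Then |W_{r+1}| = |W_r| + 2 + |W_r| = 2|W_r| + 2 = 2(6·2^r − 2) + 2 = 6·2^{r+1} − 4 + 2 = 6·2^{r+1} − 2.
Hence |W_k| = 6·2^k − 2 for every k ≥ 0, by induction.

|W_k| = 6·2^k − 2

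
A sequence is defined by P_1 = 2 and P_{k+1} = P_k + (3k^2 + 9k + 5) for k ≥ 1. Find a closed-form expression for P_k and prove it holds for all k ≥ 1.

Claim: P_k = k^3 + 3k^2 + k − 3.

Base case: P_1 = 2, and 1^3 + 3·1^2 + 1 − 3 = 2.
Assume P_m = m^3 + 3m^2 + m − 3.
Then P_{m+1} = P_m + (3m^2 + 9m + 5) = (m^3 + 3m^2 + m − 3) + (3m^2 + 9m + 5) = m^3 + 6m^2 + 10m + 2,
and (m+1)^3 + 3·(m+1)^2 + (m+1) − 3 = m^3 + 6m^2 + 10m + 2.
This completes the inductive step, so P_k = k^3 + 3k^2 + k − 3 for all k ≥ 1.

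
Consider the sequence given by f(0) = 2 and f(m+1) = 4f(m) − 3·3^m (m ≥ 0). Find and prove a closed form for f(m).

Claim: f(m) = -4^m + 3·3^m.

Base case: f(0) = 2, and -4^0 + 3·3^0 = -1 + 3 = 2.
Assume f(k) = -4^k + 3·3^k for some k ≥ 0.
Then f(k+1) = 4f(k) − 3·3^k = 4·(-4^k + 3·3^k) − 3·3^k = -4^{k+1} + 12·3^k − 3·3^k = -4^{k+1} + 9·3^k = -4^{k+1} + 3·3^{k+1}.
So the formula holds for k+1, and by induction f(m) = -4^m + 3·3^m for all m ≥ 0.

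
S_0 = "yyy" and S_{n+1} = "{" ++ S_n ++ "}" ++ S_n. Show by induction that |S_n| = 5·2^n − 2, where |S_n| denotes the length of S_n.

Base case: |S_0| = 3, and 5·2^0 − 2 = 3.
Assume |S_m| = 5·2^m − 2.
Then |S_{m+1}| = 1 + |S_m| + 1 + |S_m| = 2|S_m| + 2 = 2(5·2^m − 2) + 2 = 5·2^{m+1} − 4 + 2 = 5·2^{m+1} − 2.
So the formula holds for m+1, and by induction |S_n| = 5·2^n − 2 for all n ≥ 0.

|S_n| = 5·2^n − 2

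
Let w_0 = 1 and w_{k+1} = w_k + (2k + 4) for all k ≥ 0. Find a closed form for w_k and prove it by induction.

Claim: w_k = k^2 + 3k + 1.

Base case: w_0 = 1, and 0^2 + 3·0 + 1 = 1.
Assume w_m = m^2 + 3m + 1.
Then w_{m+1} = w_m + (2m + 4) = (m^2 + 3m + 1) + (2m + 4) = m^2 + 5m + 5,
and (m+1)^2 + 3·(m+1) + 1 = m^2 + 5m + 5.
By induction, w_k = k^2 + 3k + 1 for all k ≥ 0.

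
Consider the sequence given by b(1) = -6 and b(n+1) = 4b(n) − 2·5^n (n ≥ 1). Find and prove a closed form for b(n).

Claim: b(n) = 4^n − 2·5^n.

Base case: b(1) = -6, and 4^1 − 2·5^1 = 4 − 10 = -6.
Assume b(k) = 4^k − 2·5^k for some k ≥ 1.
Then b(k+1) = 4b(k) − 2·5^k = 4·(4^k − 2·5^k) − 2·5^k = 4^{k+1} − 8·5^k − 2·5^k = 4^{k+1} − 10·5^k = 4^{k+1} − 2·5^{k+1}.
This completes the inductive step, so b(n) = 4^n − 2·5^n for all n ≥ 1.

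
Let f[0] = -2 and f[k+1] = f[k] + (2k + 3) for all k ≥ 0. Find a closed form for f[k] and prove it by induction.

Claim: f[k] = k^2 + 2k − 2.

Base case: f[0] = -2, and 0^2 + 2·0 − 2 = -2.
Assume f[r] = r^2 + 2r − 2.
Then f[r+1] = f[r] + (2r + 3) = (r^2 + 2r − 2) + (2r + 3) = r^2 + 4r + 1,
and (r+1)^2 + 2·(r+1) − 2 = r^2 + 4r + 1.
This completes the inductive step, so f[k] = k^2 + 2k − 2 for all k ≥ 0.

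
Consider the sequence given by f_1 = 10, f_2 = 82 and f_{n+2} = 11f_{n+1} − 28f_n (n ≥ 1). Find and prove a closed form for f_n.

Claim: f_n = -4^n + 2·7^n.

Base cases: f_1 = 10 and -4^1 + 2·7^1 = 10; f_2 = 82 and -4^2 + 2·7^2 = 82.
Assume f_j = -4^j + 2·7^j for all 1 ≤ j ≤ m, where m ≥ 2.
Then f_{m+1} = 11f_m − 28f_{m−1} = 11·(-4^m + 2·7^m) − 28·(-4^{m−1} + 2·7^{m−1}) = -(11·4 − 28)4^{m−1} + 2·(11·7 − 28)7^{m−1} = -16·4^{m−1} + 98·7^{m−1} = -4^{m+1} + 2·7^{m+1}.
So the formula holds for m+1, and by strong induction f_n = -4^n + 2·7^n for all n ≥ 1.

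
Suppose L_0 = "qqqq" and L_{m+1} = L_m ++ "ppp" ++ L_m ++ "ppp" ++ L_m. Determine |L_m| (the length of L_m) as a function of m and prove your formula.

Claim: |L_m| = 7·3^m − 3.

Base case: |L_0| = 4, and 7·3^0 − 3 = 4.
Assume |L_k| = 7·3^k − 3.
Then |L_{k+1}| = 3|L_k| + 6 = 3(7·3^k − 3) + 6 = 7·3^{k+1} − 9 + 6 = 7·3^{k+1} − 3.
This completes the inductive step, so |L_m| = 7·3^m − 3 for all m ≥ 0.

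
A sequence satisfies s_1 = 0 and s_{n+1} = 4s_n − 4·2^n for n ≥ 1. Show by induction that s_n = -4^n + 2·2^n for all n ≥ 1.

Base case: s_1 = 0, and -4^1 + 2·2^1 = -4 + 4 = 0.
Assume s_k = -4^k + 2·2^k for some k ≥ 1.
Then s_{k+1} = 4s_k − 4·2^k = 4·(-4^k + 2·2^k) − 4·2^k = -4^{k+1} + 8·2^k − 4·2^k = -4^{k+1} + 4·2^k = -4^{k+1} + 2·2^{k+1}.
By induction, s_n = -4^n + 2·2^n for all n ≥ 1.

s_n = -4^n + 2·2^n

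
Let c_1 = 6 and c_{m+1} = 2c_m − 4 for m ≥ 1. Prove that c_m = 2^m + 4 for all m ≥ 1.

Base case: c_1 = 6, and 2^1 + 4 = 2 + 4 = 6.
Assume c_j = 2^j + 4 for some j ≥ 1.
Then c_{j+1} = 2c_j − 4 = 2·(2^j + 4) − 4 = 2^{j+1} + 8 − 4 = 2^{j+1} + 4.
So the formula holds for j+1, and by induction c_m = 2^m + 4 for all m ≥ 1.

c_m = 2^m + 4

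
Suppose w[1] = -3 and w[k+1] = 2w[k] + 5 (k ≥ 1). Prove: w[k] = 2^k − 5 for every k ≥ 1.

Base case: w[1] = -3, and 2^1 − 5 = 2 − 5 = -3.
Assume w[j] = 2^j − 5 for some j ≥ 1.
Then w[j+1] = 2w[j] + 5 = 2·(2^j − 5) + 5 = 2^{j+1} − 10 + 5 = 2^{j+1} − 5.
So the formula holds for j+1, and by induction w[k] = 2^k − 5 for all k ≥ 1.

w[k] = 2^k − 5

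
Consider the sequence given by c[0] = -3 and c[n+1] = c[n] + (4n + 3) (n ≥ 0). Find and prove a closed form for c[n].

Claim: c[n] = 2n^2 + n − 3.

Base case: c[0] = -3, and 2·0^2 + 0 − 3 = -3.
Assume c[m] = 2m^2 + m − 3.
Then c[m+1] = c[m] + (4m + 3) = (2m^2 + m − 3) + (4m + 3) = 2m^2 + 5m,
and 2·(m+1)^2 + (m+1) − 3 = 2m^2 + 5m.
This completes the inductive step, so c[n] = 2n^2 + n − 3 for all n ≥ 0.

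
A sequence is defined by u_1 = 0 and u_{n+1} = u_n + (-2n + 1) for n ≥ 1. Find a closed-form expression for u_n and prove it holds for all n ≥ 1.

Claim: u_n = -n^2 + 2n − 1.

Base case: u_1 = 0, and -1^2 + 2·1 − 1 = 0.
Assume u_k = -k^2 + 2k − 1.
Then u_{k+1} = u_k + (-2k + 1) = (-k^2 + 2k − 1) + (-2k + 1) = -k^2,
and -(k+1)^2 + 2·(k+1) − 1 = -k^2.
This completes the inductive step, so u_n = -n^2 + 2n − 1 for all n ≥ 1.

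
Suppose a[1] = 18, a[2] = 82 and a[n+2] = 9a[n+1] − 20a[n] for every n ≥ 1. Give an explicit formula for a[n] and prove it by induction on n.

Claim: a[n] = 2·4^n + 2·5^n.

Base cases: a[1] = 18 and 2·4^1 + 2·5^1 = 18; a[2] = 82 and 2·4^2 + 2·5^2 = 82.
Assume a[j] = 2·4^j + 2·5^j for all 1 ≤ j ≤ m, where m ≥ 2.
Then a[m+1] = 9a[m] − 20a[m−1] = 9·(2·4^m + 2·5^m) − 20·(2·4^{m−1} + 2·5^{m−1}) = 2·(9·4 − 20)4^{m−1} + 2·(9·5 − 20)5^{m−1} = 32·4^{m−1} + 50·5^{m−1} = 2·4^{m+1} + 2·5^{m+1}.
By strong induction, a[n] = 2·4^n + 2·5^n for all n ≥ 1.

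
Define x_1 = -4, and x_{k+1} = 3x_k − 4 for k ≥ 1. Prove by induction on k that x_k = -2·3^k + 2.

Base case: x_1 = -4, and -2·3^1 + 2 = -6 + 2 = -4.
Assume x_r = -2·3^r + 2 for some r ≥ 1.
Then x_{r+1} = 3x_r − 4 = 3·(-2·3^r + 2) − 4 = -6·3^r + 6 − 4 = -2·3^{r+1} + 2.
So the formula holds for r+1, and by induction x_k = -2·3^k + 2 for all k ≥ 1.

x_k = -2·3^k + 2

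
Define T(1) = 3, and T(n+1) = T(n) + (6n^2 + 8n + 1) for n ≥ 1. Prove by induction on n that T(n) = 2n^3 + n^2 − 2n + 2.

Base case: T(1) = 3, and 2·1^3 + 1^2 − 2·1 + 2 = 3.
Assume T(j) = 2j^3 + j^2 − 2j + 2.
Then T(j+1) = T(j) + (6j^2 + 8j + 1) = (2j^3 + j^2 − 2j + 2) + (6j^2 + 8j + 1) = 2j^3 + 7j^2 + 6j + 3,
and 2·(j+1)^3 + (j+1)^2 − 2·(j+1) + 2 = 2j^3 + 7j^2 + 6j + 3.
This completes the inductive step, so T(n) = 2n^3 + n^2 − 2n + 2 for all n ≥ 1.

T(n) = 2n^3 + n^2 − 2n + 2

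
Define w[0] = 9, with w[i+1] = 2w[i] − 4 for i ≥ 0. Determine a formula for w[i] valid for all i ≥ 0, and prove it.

Claim: w[i] = 5·2^i + 4.

Base case: w[0] = 9, and 5·2^0 + 4 = 5 + 4 = 9.
Assume w[j] = 5·2^j + 4 for some j ≥ 0.
Then w[j+1] = 2w[j] − 4 = 2·(5·2^j + 4) − 4 = 10·2^j + 8 − 4 = 5·2^{j+1} + 4.
So the formula holds for j+1, and by induction w[i] = 5·2^i + 4 for all i ≥ 0.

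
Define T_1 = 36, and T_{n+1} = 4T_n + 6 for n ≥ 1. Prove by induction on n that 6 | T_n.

Base case: T_1 = 36 = 6·6, so 6 | T_1.
Assume 6 | T_r, so T_r = 6t for some integer t.
Then T_{r+1} = 4T_r + 6 = 4·(6t) + 6 = 6(4t + 1), so 6 | T_{r+1}.
Hence 6 | T_n for every n ≥ 1, by induction.

6 | T_n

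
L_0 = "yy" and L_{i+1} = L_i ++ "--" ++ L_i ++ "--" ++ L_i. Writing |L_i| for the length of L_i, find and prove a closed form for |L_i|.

Claim: |L_i| = 4·3^i − 2.

Base case: |L_0| = 2, and 4·3^0 − 2 = 2.
Assume |L_k| = 4·3^k − 2.
Then |L_{k+1}| = 3|L_k| + 4 = 3(4·3^k − 2) + 4 = 4·3^{k+1} − 6 + 4 = 4·3^{k+1} − 2.
This completes the inductive step, so |L_i| = 4·3^i − 2 for all i ≥ 0.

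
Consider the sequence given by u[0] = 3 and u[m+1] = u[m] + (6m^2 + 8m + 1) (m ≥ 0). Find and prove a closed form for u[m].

Claim: u[m] = 2m^3 + m^2 − 2m + 3.

Base case: u[0] = 3, and 2·0^3 + 0^2 − 2·0 + 3 = 3.
Assume u[r] = 2r^3 + r^2 − 2r + 3.
Then u[r+1] = u[r] + (6r^2 + 8r + 1) = (2r^3 + r^2 − 2r + 3) + (6r^2 + 8r + 1) = 2r^3 + 7r^2 + 6r + 4,
and 2·(r+1)^3 + (r+1)^2 − 2·(r+1) + 3 = 2r^3 + 7r^2 + 6r + 4.
By induction, u[m] = 2m^3 + m^2 − 2m + 3 for all m ≥ 0.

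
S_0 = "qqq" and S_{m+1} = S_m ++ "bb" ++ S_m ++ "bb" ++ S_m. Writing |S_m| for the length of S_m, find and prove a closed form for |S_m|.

Claim: |S_m| = 5·3^m − 2.

Base case: |S_0| = 3, and 5·3^0 − 2 = 3.
Assume |S_j| = 5·3^j − 2.
Then |S_{j+1}| = 3|S_j| + 4 = 3(5·3^j − 2) + 4 = 5·3^{j+1} − 6 + 4 = 5·3^{j+1} − 2.
Hence |S_m| = 5·3^m − 2 for every m ≥ 0, by induction.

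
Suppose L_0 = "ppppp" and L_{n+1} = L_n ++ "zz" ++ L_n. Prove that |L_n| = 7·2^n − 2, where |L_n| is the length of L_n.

Base case: |L_0| = 5, and 7·2^0 − 2 = 5.
Assume |L_j| = 7·2^j − 2.
Then |L_{j+1}| = |L_j| + 2 + |L_j| = 2|L_j| + 2 = 2(7·2^j − 2) + 2 = 7·2^{j+1} − 4 + 2 = 7·2^{j+1} − 2.
So the formula holds for j+1, and by induction |L_n| = 7·2^n − 2 for all n ≥ 0.

|L_n| = 7·2^n − 2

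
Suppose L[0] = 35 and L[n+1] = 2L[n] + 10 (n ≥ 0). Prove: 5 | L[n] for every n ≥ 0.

Base case: L[0] = 35 = 5·7, so 5 | L[0].
Assume 5 | L[k], so L[k] = 5t for some integer t.
Then L[k+1] = 2L[k] + 10 = 2·(5t) + 10 = 5(2t + 2), so 5 | L[k+1].
This completes the inductive step, so 5 | L[n] for all n ≥ 0.

5 | L[n]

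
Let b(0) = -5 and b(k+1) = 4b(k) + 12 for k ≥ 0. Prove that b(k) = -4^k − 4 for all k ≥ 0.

Base case: b(0) = -5, and -4^0 − 4 = -1 − 4 = -5.
Assume b(r) = -4^r − 4 for some r ≥ 0.
Then b(r+1) = 4b(r) + 12 = 4·(-4^r − 4) + 12 = -4^{r+1} − 16 + 12 = -4^{r+1} − 4.
By induction, b(k) = -4^k − 4 for all k ≥ 0.

b(k) = -4^k − 4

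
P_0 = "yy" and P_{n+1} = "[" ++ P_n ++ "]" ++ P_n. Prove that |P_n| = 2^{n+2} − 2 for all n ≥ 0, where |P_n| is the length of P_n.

Base case: |P_0| = 2, and 2^{0+2} − 2 = 2.
Assume |P_k| = 2^{k+2} − 2.
Then |P_{k+1}| = 1 + |P_k| + 1 + |P_k| = 2|P_k| + 2 = 2(2^{k+2} − 2) + 2 = 2^{k+3} − 4 + 2 = 2^{k+3} − 2.
This completes the inductive step, so |P_n| = 2^{n+2} − 2 for all n ≥ 0.

|P_n| = 2^{n+2} − 2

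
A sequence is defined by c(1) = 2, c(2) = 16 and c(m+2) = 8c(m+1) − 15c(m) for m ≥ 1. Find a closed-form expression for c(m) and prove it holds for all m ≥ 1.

Claim: c(m) = -3^m + 5^m.

Base cases: c(1) = 2 and -3^1 + 5^1 = 2; c(2) = 16 and -3^2 + 5^2 = 16.
Assume c(j) = -3^j + 5^j for all 1 ≤ j ≤ r, where r ≥ 2.
Then c(r+1) = 8c(r) − 15c(r−1) = 8·(-3^r + 5^r) − 15·(-3^{r−1} + 5^{r−1}) = -(8·3 − 15)3^{r−1} + (8·5 − 15)5^{r−1} = -9·3^{r−1} + 25·5^{r−1} = -3^{r+1} + 5^{r+1}.
So the formula holds for r+1, and by strong induction c(m) = -3^m + 5^m for all m ≥ 1.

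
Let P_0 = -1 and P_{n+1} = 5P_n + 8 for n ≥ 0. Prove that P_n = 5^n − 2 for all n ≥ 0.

Base case: P_0 = -1, and 5^0 − 2 = 1 − 2 = -1.
Assume P_j = 5^j − 2 for some j ≥ 0.
Then P_{j+1} = 5P_j + 8 = 5·(5^j − 2) + 8 = 5^{j+1} − 10 + 8 = 5^{j+1} − 2.
So the formula holds for j+1, and by induction P_n = 5^n − 2 for all n ≥ 0.

P_n = 5^n − 2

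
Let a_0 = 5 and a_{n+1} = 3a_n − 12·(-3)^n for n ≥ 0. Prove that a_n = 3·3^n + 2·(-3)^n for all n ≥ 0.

Base case: a_0 = 5, and 3·3^0 + 2·(-3)^0 = 3 + 2 = 5.
Assume a_m = 3·3^m + 2·(-3)^m for some m ≥ 0.
Then a_{m+1} = 3a_m − 12·(-3)^m = 3·(3·3^m + 2·(-3)^m) − 12·(-3)^m = 3·3^{m+1} + 6·(-3)^m − 12·(-3)^m = 3·3^{m+1} − 6·(-3)^m = 3·3^{m+1} + 2·(-3)^{m+1}.
So the formula holds for m+1, and by induction a_n = 3·3^n + 2·(-3)^n for all n ≥ 0.

a_n = 3·3^n + 2·(-3)^n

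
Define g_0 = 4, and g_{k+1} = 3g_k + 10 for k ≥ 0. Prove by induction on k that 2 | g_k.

Base case: g_0 = 4 = 2·2, so 2 | g_0.
Assume 2 | g_j, so g_j = 2t for some integer t.
Then g_{j+1} = 3g_j + 10 = 3·(2t) + 10 = 2(3t + 5), so 2 | g_{j+1}.
By induction, 2 | g_k for all k ≥ 0.

2 | g_k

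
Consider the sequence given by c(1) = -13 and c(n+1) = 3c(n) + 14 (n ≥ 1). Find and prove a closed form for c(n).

Claim: c(n) = -2·3^n − 7.

Base case: c(1) = -13, and -2·3^1 − 7 = -6 − 7 = -13.
Assume c(k) = -2·3^k − 7 for some k ≥ 1.
Then c(k+1) = 3c(k) + 14 = 3·(-2·3^k − 7) + 14 = -6·3^k − 21 + 14 = -2·3^{k+1} − 7.
This completes the inductive step, so c(n) = -2·3^n − 7 for all n ≥ 1.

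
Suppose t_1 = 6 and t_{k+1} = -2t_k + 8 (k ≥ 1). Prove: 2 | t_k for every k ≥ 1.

Base case: t_1 = 6 = 2·3, so 2 | t_1.
Assume 2 | t_m, so t_m = 2s for some integer s.
Then t_{m+1} = -2t_m + 8 = -2·(2s) + 8 = 2(-2s + 4), so 2 | t_{m+1}.
This completes the inductive step, so 2 | t_k for all k ≥ 1.

2 | t_k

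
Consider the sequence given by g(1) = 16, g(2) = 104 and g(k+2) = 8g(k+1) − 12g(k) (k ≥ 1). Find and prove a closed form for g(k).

Claim: g(k) = 3·6^k − 2^k.

Base cases: g(1) = 16 and 3·6^1 − 2^1 = 16; g(2) = 104 and 3·6^2 − 2^2 = 104.
Assume g(j) = 3·6^j − 2^j for all 1 ≤ j ≤ m, where m ≥ 2.
Then g(m+1) = 8g(m) − 12g(m−1) = 8·(3·6^m − 2^m) − 12·(3·6^{m−1} − 2^{m−1}) = 3·(8·6 − 12)6^{m−1} − (8·2 − 12)2^{m−1} = 108·6^{m−1} − 4·2^{m−1} = 3·6^{m+1} − 2^{m+1}.
Hence g(k) = 3·6^k − 2^k for every k ≥ 1, by strong induction.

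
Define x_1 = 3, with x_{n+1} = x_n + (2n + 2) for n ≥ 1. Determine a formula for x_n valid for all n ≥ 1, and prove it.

Claim: x_n = n^2 + n + 1.

Base case: x_1 = 3, and 1^2 + 1 + 1 = 3.
Assume x_r = r^2 + r + 1.
Then x_{r+1} = x_r + (2r + 2) = (r^2 + r + 1) + (2r + 2) = r^2 + 3r + 3,
and (r+1)^2 + (r+1) + 1 = r^2 + 3r + 3.
Hence x_n = n^2 + n + 1 for every n ≥ 1, by induction.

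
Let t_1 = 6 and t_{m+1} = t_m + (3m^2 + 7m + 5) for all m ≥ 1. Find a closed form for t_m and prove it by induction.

Claim: t_m = m^3 + 2m^2 + 2m + 1.

Base case: t_1 = 6, and 1^3 + 2·1^2 + 2·1 + 1 = 6.
Assume t_k = k^3 + 2k^2 + 2k + 1.
Then t_{k+1} = t_k + (3k^2 + 7k + 5) = (k^3 + 2k^2 + 2k + 1) + (3k^2 + 7k + 5) = k^3 + 5k^2 + 9k + 6,
and (k+1)^3 + 2·(k+1)^2 + 2·(k+1) + 1 = k^3 + 5k^2 + 9k + 6.
By induction, t_m = m^3 + 2m^2 + 2m + 1 for all m ≥ 1.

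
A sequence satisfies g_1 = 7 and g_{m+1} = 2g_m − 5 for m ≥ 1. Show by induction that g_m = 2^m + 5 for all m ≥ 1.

Base case: g_1 = 7, and 2^1 + 5 = 2 + 5 = 7.
Assume g_k = 2^k + 5 for some k ≥ 1.
Then g_{k+1} = 2g_k − 5 = 2·(2^k + 5) − 5 = 2^{k+1} + 10 − 5 = 2^{k+1} + 5.
This completes the inductive step, so g_m = 2^m + 5 for all m ≥ 1.

g_m = 2^m + 5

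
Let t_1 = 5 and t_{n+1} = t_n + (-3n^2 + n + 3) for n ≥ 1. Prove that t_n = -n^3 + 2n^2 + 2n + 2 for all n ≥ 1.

Base case: t_1 = 5, and -1^3 + 2·1^2 + 2·1 + 2 = 5.
Assume t_j = -j^3 + 2j^2 + 2j + 2.
Then t_{j+1} = t_j + (-3j^2 + j + 3) = (-j^3 + 2j^2 + 2j + 2) + (-3j^2 + j + 3) = -j^3 − j^2 + 3j + 5,
and -(j+1)^3 + 2·(j+1)^2 + 2·(j+1) + 2 = -j^3 − j^2 + 3j + 5.
Hence t_n = -n^3 + 2n^2 + 2n + 2 for every n ≥ 1, by induction.

t_n = -n^3 + 2n^2 + 2n + 2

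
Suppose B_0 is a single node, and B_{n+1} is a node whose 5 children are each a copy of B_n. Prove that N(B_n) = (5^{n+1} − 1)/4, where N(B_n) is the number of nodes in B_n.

Base case: N(B_0) = 1, and (5^{0+1} − 1)/4 = 1.
Assume N(B_k) = (5^{k+1} − 1)/4.
Then N(B_{k+1}) = 1 + 5N(B_k) = 1 + 5·(5^{k+1} − 1)/4 = 1 + (5^{k+2} − 5)/4 = (4 + 5^{k+2} − 5)/4 = (5^{k+2} − 1)/4.
This completes the inductive step, so N(B_n) = (5^{n+1} − 1)/4 for all n ≥ 0.

N(B_n) = (5^{n+1} − 1)/4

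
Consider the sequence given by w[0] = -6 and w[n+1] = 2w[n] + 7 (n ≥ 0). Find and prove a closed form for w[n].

Claim: w[n] = 2^n − 7.

Base case: w[0] = -6, and 2^0 − 7 = 1 − 7 = -6.
Assume w[j] = 2^j − 7 for some j ≥ 0.
Then w[j+1] = 2w[j] + 7 = 2·(2^j − 7) + 7 = 2^{j+1} − 14 + 7 = 2^{j+1} − 7.
This completes the inductive step, so w[n] = 2^n − 7 for all n ≥ 0.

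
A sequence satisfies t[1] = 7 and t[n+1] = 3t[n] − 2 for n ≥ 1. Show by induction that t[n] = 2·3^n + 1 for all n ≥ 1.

Base case: t[1] = 7, and 2·3^1 + 1 = 6 + 1 = 7.
Assume t[j] = 2·3^j + 1 for some j ≥ 1.
Then t[j+1] = 3t[j] − 2 = 3·(2·3^j + 1) − 2 = 6·3^j + 3 − 2 = 2·3^{j+1} + 1.
By induction, t[n] = 2·3^n + 1 for all n ≥ 1.

t[n] = 2·3^n + 1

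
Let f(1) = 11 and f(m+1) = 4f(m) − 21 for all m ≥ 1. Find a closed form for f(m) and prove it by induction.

Claim: f(m) = 4^m + 7.

Base case: f(1) = 11, and 4^1 + 7 = 4 + 7 = 11.
Assume f(r) = 4^r + 7 for some r ≥ 1.
Then f(r+1) = 4f(r) − 21 = 4·(4^r + 7) − 21 = 4^{r+1} + 28 − 21 = 4^{r+1} + 7.
By induction, f(m) = 4^m + 7 for all m ≥ 1.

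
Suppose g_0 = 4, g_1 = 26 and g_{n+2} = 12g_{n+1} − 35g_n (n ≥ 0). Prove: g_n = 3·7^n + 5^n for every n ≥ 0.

Base cases: g_0 = 4 and 3·7^0 + 5^0 = 4; g_1 = 26 and 3·7^1 + 5^1 = 26.
Assume g_i = 3·7^i + 5^i for all 0 ≤ i ≤ j, where j ≥ 1.
Then g_{j+1} = 12g_j − 35g_{j−1} = 12·(3·7^j + 5^j) − 35·(3·7^{j−1} + 5^{j−1}) = 3·(12·7 − 35)7^{j−1} + (12·5 − 35)5^{j−1} = 147·7^{j−1} + 25·5^{j−1} = 3·7^{j+1} + 5^{j+1}.
Hence g_n = 3·7^n + 5^n for every n ≥ 0, by strong induction.

g_n = 3·7^n + 5^n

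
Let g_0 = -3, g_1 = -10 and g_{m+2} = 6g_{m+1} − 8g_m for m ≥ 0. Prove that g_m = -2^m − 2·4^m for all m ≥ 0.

Base cases: g_0 = -3 and -2^0 − 2·4^0 = -3; g_1 = -10 and -2^1 − 2·4^1 = -10.
Assume g_j = -2^j − 2·4^j for all 0 ≤ j ≤ r, where r ≥ 1.
Then g_{r+1} = 6g_r − 8g_{r−1} = 6·(-2^r − 2·4^r) − 8·(-2^{r−1} − 2·4^{r−1}) = -(6·2 − 8)2^{r−1} − 2·(6·4 − 8)4^{r−1} = -4·2^{r−1} − 32·4^{r−1} = -2^{r+1} − 2·4^{r+1}.
Hence g_m = -2^m − 2·4^m for every m ≥ 0, by strong induction.

g_m = -2^m − 2·4^m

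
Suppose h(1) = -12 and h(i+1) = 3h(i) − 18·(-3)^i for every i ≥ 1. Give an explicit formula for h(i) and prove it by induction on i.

Claim: h(i) = -3^i + 3·(-3)^i.

Base case: h(1) = -12, and -3^1 + 3·(-3)^1 = -3 − 9 = -12.
Assume h(r) = -3^r + 3·(-3)^r for some r ≥ 1.
Then h(r+1) = 3h(r) − 18·(-3)^r = 3·(-3^r + 3·(-3)^r) − 18·(-3)^r = -3^{r+1} + 9·(-3)^r − 18·(-3)^r = -3^{r+1} − 9·(-3)^r = -3^{r+1} + 3·(-3)^{r+1}.
So the formula holds for r+1, and by induction h(i) = -3^i + 3·(-3)^i for all i ≥ 1.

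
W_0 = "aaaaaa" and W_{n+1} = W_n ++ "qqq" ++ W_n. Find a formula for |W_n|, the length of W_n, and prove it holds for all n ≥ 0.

Claim: |W_n| = 9·2^n − 3.

Base case: |W_0| = 6, and 9·2^0 − 3 = 6.
Assume |W_m| = 9·2^m − 3.
Then |W_{m+1}| = |W_m| + 3 + |W_m| = 2|W_m| + 3 = 2(9·2^m − 3) + 3 = 9·2^{m+1} − 6 + 3 = 9·2^{m+1} − 3.
Hence |W_n| = 9·2^n − 3 for every n ≥ 0, by induction.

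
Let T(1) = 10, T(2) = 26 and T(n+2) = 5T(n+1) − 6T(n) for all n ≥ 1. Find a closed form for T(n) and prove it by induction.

Claim: T(n) = 2·2^n + 2·3^n.

Base cases: T(1) = 10 and 2·2^1 + 2·3^1 = 10; T(2) = 26 and 2·2^2 + 2·3^2 = 26.
Assume T(j) = 2·2^j + 2·3^j for all 1 ≤ j ≤ k, where k ≥ 2.
Then T(k+1) = 5T(k) − 6T(k−1) = 5·(2·2^k + 2·3^k) − 6·(2·2^{k−1} + 2·3^{k−1}) = 2·(5·2 − 6)2^{k−1} + 2·(5·3 − 6)3^{k−1} = 8·2^{k−1} + 18·3^{k−1} = 2·2^{k+1} + 2·3^{k+1}.
Hence T(n) = 2·2^n + 2·3^n for every n ≥ 1, by strong induction.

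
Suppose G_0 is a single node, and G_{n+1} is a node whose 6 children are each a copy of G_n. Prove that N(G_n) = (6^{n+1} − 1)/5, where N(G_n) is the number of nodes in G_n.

Base case: N(G_0) = 1, and (6^{0+1} − 1)/5 = 1.
Assume N(G_m) = (6^{m+1} − 1)/5.
Then N(G_{m+1}) = 1 + 6N(G_m) = 1 + 6·(6^{m+1} − 1)/5 = 1 + (6^{m+2} − 6)/5 = (5 + 6^{m+2} − 6)/5 = (6^{m+2} − 1)/5.
By induction, N(G_n) = (6^{n+1} − 1)/5 for all n ≥ 0.

N(G_n) = (6^{n+1} − 1)/5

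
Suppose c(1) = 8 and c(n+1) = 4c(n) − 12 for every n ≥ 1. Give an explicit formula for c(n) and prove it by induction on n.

Claim: c(n) = 4^n + 4.

Base case: c(1) = 8, and 4^1 + 4 = 4 + 4 = 8.
Assume c(m) = 4^m + 4 for some m ≥ 1.
Then c(m+1) = 4c(m) − 12 = 4·(4^m + 4) − 12 = 4^{m+1} + 16 − 12 = 4^{m+1} + 4.
So the formula holds for m+1, and by induction c(n) = 4^n + 4 for all n ≥ 1.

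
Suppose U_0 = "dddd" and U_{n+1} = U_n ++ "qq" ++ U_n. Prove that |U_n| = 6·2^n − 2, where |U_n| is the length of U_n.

Base case: |U_0| = 4, and 6·2^0 − 2 = 4.
Assume |U_m| = 6·2^m − 2.
Then |U_{m+1}| = |U_m| + 2 + |U_m| = 2|U_m| + 2 = 2(6·2^m − 2) + 2 = 6·2^{m+1} − 4 + 2 = 6·2^{m+1} − 2.
Hence |U_n| = 6·2^n − 2 for every n ≥ 0, by induction.

|U_n| = 6·2^n − 2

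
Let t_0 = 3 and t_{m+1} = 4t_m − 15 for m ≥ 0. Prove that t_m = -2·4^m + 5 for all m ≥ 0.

Base case: t_0 = 3, and -2·4^0 + 5 = -2 + 5 = 3.
Assume t_r = -2·4^r + 5 for some r ≥ 0.
Then t_{r+1} = 4t_r − 15 = 4·(-2·4^r + 5) − 15 = -8·4^r + 20 − 15 = -2·4^{r+1} + 5.
Hence t_m = -2·4^m + 5 for every m ≥ 0, by induction.

t_m = -2·4^m + 5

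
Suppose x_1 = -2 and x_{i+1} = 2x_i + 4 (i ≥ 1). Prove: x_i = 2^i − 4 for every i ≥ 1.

Base case: x_1 = -2, and 2^1 − 4 = 2 − 4 = -2.
Assume x_j = 2^j − 4 for some j ≥ 1.
Then x_{j+1} = 2x_j + 4 = 2·(2^j − 4) + 4 = 2^{j+1} − 8 + 4 = 2^{j+1} − 4.
Hence x_i = 2^i − 4 for every i ≥ 1, by induction.

x_i = 2^i − 4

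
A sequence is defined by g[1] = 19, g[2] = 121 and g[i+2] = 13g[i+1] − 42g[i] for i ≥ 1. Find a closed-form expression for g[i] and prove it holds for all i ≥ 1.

Claim: g[i] = 2·6^i + 7^i.

Base cases: g[1] = 19 and 2·6^1 + 7^1 = 19; g[2] = 121 and 2·6^2 + 7^2 = 121.
Assume g[j] = 2·6^j + 7^j for all 1 ≤ j ≤ k, where k ≥ 2.
Then g[k+1] = 13g[k] − 42g[k−1] = 13·(2·6^k + 7^k) − 42·(2·6^{k−1} + 7^{k−1}) = 2·(13·6 − 42)6^{k−1} + (13·7 − 42)7^{k−1} = 72·6^{k−1} + 49·7^{k−1} = 2·6^{k+1} + 7^{k+1}.
This completes the inductive step, so g[i] = 2·6^i + 7^i for all i ≥ 1.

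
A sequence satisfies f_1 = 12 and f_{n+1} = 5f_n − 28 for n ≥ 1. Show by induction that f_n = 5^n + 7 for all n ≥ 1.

Base case: f_1 = 12, and 5^1 + 7 = 5 + 7 = 12.
Assume f_j = 5^j + 7 for some j ≥ 1.
Then f_{j+1} = 5f_j − 28 = 5·(5^j + 7) − 28 = 5^{j+1} + 35 − 28 = 5^{j+1} + 7.
This completes the inductive step, so f_n = 5^n + 7 for all n ≥ 1.

f_n = 5^n + 7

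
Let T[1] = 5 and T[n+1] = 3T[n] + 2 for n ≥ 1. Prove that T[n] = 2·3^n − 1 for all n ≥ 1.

Base case: T[1] = 5, and 2·3^1 − 1 = 6 − 1 = 5.
Assume T[m] = 2·3^m − 1 for some m ≥ 1.
Then T[m+1] = 3T[m] + 2 = 3·(2·3^m − 1) + 2 = 6·3^m − 3 + 2 = 2·3^{m+1} − 1.
By induction, T[n] = 2·3^n − 1 for all n ≥ 1.

T[n] = 2·3^n − 1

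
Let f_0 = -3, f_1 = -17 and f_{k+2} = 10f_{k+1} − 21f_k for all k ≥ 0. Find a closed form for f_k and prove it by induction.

Claim: f_k = -3^k − 2·7^k.

Base cases: f_0 = -3 and -3^0 − 2·7^0 = -3; f_1 = -17 and -3^1 − 2·7^1 = -17.
Assume f_j = -3^j − 2·7^j for all 0 ≤ j ≤ r, where r ≥ 1.
Then f_{r+1} = 10f_r − 21f_{r−1} = 10·(-3^r − 2·7^r) − 21·(-3^{r−1} − 2·7^{r−1}) = -(10·3 − 21)3^{r−1} − 2·(10·7 − 21)7^{r−1} = -9·3^{r−1} − 98·7^{r−1} = -3^{r+1} − 2·7^{r+1}.
This completes the inductive step, so f_k = -3^k − 2·7^k for all k ≥ 0.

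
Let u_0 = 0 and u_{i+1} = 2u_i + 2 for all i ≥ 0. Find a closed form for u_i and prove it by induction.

Claim: u_i = 2^{i+1} − 2.

Base case: u_0 = 0, and 2^{0+1} − 2 = 2 − 2 = 0.
Assume u_k = 2^{k+1} − 2 for some k ≥ 0.
Then u_{k+1} = 2u_k + 2 = 2·(2^{k+1} − 2) + 2 = 2^{k+2} − 4 + 2 = 2^{k+2} − 2.
Hence u_i = 2^{i+1} − 2 for every i ≥ 0, by induction.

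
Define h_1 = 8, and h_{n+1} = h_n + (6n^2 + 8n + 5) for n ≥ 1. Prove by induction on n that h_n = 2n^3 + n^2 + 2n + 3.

Base case: h_1 = 8, and 2·1^3 + 1^2 + 2·1 + 3 = 8.
Assume h_r = 2r^3 + r^2 + 2r + 3.
Then h_{r+1} = h_r + (6r^2 + 8r + 5) = (2r^3 + r^2 + 2r + 3) + (6r^2 + 8r + 5) = 2r^3 + 7r^2 + 10r + 8,
and 2·(r+1)^3 + (r+1)^2 + 2·(r+1) + 3 = 2r^3 + 7r^2 + 10r + 8.
By induction, h_n = 2n^3 + n^2 + 2n + 3 for all n ≥ 1.

h_n = 2n^3 + n^2 + 2n + 3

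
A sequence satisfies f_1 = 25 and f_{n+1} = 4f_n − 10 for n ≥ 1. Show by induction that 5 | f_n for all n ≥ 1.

Base case: f_1 = 25 = 5·5, so 5 | f_1.
Assume 5 | f_r, so f_r = 5t for some integer t.
Then f_{r+1} = 4f_r − 10 = 4·(5t) − 10 = 5(4t − 2), so 5 | f_{r+1}.
By induction, 5 | f_n for all n ≥ 1.

5 | f_n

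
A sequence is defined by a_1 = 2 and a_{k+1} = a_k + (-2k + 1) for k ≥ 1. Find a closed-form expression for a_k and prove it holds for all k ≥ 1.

Claim: a_k = -k^2 + 2k + 1.

Base case: a_1 = 2, and -1^2 + 2·1 + 1 = 2.
Assume a_j = -j^2 + 2j + 1.
Then a_{j+1} = a_j + (-2j + 1) = (-j^2 + 2j + 1) + (-2j + 1) = -j^2 + 2,
and -(j+1)^2 + 2·(j+1) + 1 = -j^2 + 2.
By induction, a_k = -k^2 + 2k + 1 for all k ≥ 1.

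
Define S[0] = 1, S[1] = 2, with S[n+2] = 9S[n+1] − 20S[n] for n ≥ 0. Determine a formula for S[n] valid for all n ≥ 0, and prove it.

Claim: S[n] = 3·4^n − 2·5^n.

Base cases: S[0] = 1 and 3·4^0 − 2·5^0 = 1; S[1] = 2 and 3·4^1 − 2·5^1 = 2.
Assume S[i] = 3·4^i − 2·5^i for all 0 ≤ i ≤ j, where j ≥ 1.
Then S[j+1] = 9S[j] − 20S[j−1] = 9·(3·4^j − 2·5^j) − 20·(3·4^{j−1} − 2·5^{j−1}) = 3·(9·4 − 20)4^{j−1} − 2·(9·5 − 20)5^{j−1} = 48·4^{j−1} − 50·5^{j−1} = 3·4^{j+1} − 2·5^{j+1}.
So the formula holds for j+1, and by strong induction S[n] = 3·4^n − 2·5^n for all n ≥ 0.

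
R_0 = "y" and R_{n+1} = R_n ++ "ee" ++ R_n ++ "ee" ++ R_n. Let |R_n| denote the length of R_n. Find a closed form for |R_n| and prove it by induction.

Claim: |R_n| = 3^{n+1} − 2.

Base case: |R_0| = 1, and 3^{0+1} − 2 = 1.
Assume |R_r| = 3^{r+1} − 2.
Then |R_{r+1}| = 3|R_r| + 4 = 3(3^{r+1} − 2) + 4 = 3^{r+2} − 6 + 4 = 3^{r+2} − 2.
By induction, |R_n| = 3^{n+1} − 2 for all n ≥ 0.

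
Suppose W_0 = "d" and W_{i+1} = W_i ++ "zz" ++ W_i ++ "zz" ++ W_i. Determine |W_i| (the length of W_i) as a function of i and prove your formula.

Claim: |W_i| = 3^{i+1} − 2.

Base case: |W_0| = 1, and 3^{0+1} − 2 = 1.
Assume |W_j| = 3^{j+1} − 2.
Then |W_{j+1}| = 3|W_j| + 4 = 3(3^{j+1} − 2) + 4 = 3^{j+2} − 6 + 4 = 3^{j+2} − 2.
This completes the inductive step, so |W_i| = 3^{i+1} − 2 for all i ≥ 0.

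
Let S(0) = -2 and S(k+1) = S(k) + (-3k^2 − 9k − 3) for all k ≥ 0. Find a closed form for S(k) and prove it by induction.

Claim: S(k) = -k^3 − 3k^2 + k − 2.

Base case: S(0) = -2, and -0^3 − 3·0^2 + 0 − 2 = -2.
Assume S(r) = -r^3 − 3r^2 + r − 2.
Then S(r+1) = S(r) + (-3r^2 − 9r − 3) = (-r^3 − 3r^2 + r − 2) + (-3r^2 − 9r − 3) = -r^3 − 6r^2 − 8r − 5,
and -(r+1)^3 − 3·(r+1)^2 + (r+1) − 2 = -r^3 − 6r^2 − 8r − 5.
This completes the inductive step, so S(k) = -k^3 − 3k^2 + k − 2 for all k ≥ 0.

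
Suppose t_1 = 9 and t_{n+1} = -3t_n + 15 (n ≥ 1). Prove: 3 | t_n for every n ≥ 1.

Base case: t_1 = 9 = 3·3, so 3 | t_1.
Assume 3 | t_r, so t_r = 3s for some integer s.
Then t_{r+1} = -3t_r + 15 = -3·(3s) + 15 = 3(-3s + 5), so 3 | t_{r+1}.
This completes the inductive step, so 3 | t_n for all n ≥ 1.

3 | t_n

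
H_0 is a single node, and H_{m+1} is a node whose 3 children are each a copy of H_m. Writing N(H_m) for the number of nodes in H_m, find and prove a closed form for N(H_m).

Claim: N(H_m) = (3^{m+1} − 1)/2.

Base case: N(H_0) = 1, and (3^{0+1} − 1)/2 = 1.
Assume N(H_r) = (3^{r+1} − 1)/2.
Then N(H_{r+1}) = 1 + 3N(H_r) = 1 + 3·(3^{r+1} − 1)/2 = 1 + (3^{r+2} − 3)/2 = (2 + 3^{r+2} − 3)/2 = (3^{r+2} − 1)/2.
Hence N(H_m) = (3^{m+1} − 1)/2 for every m ≥ 0, by induction.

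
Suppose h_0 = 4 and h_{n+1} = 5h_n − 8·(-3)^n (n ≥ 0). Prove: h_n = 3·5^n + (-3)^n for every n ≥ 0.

Base case: h_0 = 4, and 3·5^0 + (-3)^0 = 3 + 1 = 4.
Assume h_r = 3·5^r + (-3)^r for some r ≥ 0.
Then h_{r+1} = 5h_r − 8·(-3)^r = 5·(3·5^r + (-3)^r) − 8·(-3)^r = 3·5^{r+1} + 5·(-3)^r − 8·(-3)^r = 3·5^{r+1} − 3·(-3)^r = 3·5^{r+1} + (-3)^{r+1}.
By induction, h_n = 3·5^n + (-3)^n for all n ≥ 0.

h_n = 3·5^n + (-3)^n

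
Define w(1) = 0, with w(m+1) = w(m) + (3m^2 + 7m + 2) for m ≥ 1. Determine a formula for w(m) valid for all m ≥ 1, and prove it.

Claim: w(m) = m^3 + 2m^2 − m − 2.

Base case: w(1) = 0, and 1^3 + 2·1^2 − 1 − 2 = 0.
Assume w(k) = k^3 + 2k^2 − k − 2.
Then w(k+1) = w(k) + (3k^2 + 7k + 2) = (k^3 + 2k^2 − k − 2) + (3k^2 + 7k + 2) = k^3 + 5k^2 + 6k,
and (k+1)^3 + 2·(k+1)^2 − (k+1) − 2 = k^3 + 5k^2 + 6k.
This completes the inductive step, so w(m) = m^3 + 2m^2 − m − 2 for all m ≥ 1.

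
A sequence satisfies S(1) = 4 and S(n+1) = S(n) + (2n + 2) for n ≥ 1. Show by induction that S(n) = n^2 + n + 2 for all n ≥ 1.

Base case: S(1) = 4, and 1^2 + 1 + 2 = 4.
Assume S(k) = k^2 + k + 2.
Then S(k+1) = S(k) + (2k + 2) = (k^2 + k + 2) + (2k + 2) = k^2 + 3k + 4,
and (k+1)^2 + (k+1) + 2 = k^2 + 3k + 4.
This completes the inductive step, so S(n) = n^2 + n + 2 for all n ≥ 1.

S(n) = n^2 + n + 2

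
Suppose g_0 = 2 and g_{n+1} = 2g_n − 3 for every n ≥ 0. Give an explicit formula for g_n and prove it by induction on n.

Claim: g_n = -2^n + 3.

Base case: g_0 = 2, and -2^0 + 3 = -1 + 3 = 2.
Assume g_j = -2^j + 3 for some j ≥ 0.
Then g_{j+1} = 2g_j − 3 = 2·(-2^j + 3) − 3 = -2^{j+1} + 6 − 3 = -2^{j+1} + 3.
So the formula holds for j+1, and by induction g_n = -2^n + 3 for all n ≥ 0.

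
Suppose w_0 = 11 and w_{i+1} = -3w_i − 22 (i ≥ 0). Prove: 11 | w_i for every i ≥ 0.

Base case: w_0 = 11 = 11·1, so 11 | w_0.
Assume 11 | w_j, so w_j = 11t for some integer t.
Then w_{j+1} = -3w_j − 22 = -3·(11t) − 22 = 11(-3t − 2), so 11 | w_{j+1}.
Hence 11 | w_i for every i ≥ 0, by induction.

11 | w_i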